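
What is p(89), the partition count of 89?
49995925

p(n) counts ways to write n as a sum of positive integers (order ignored).
Euler's pentagonal recurrence: p(k) = p(k-1) + p(k-2) - p(k-5) - p(k-7) + p(k-12) + p(k-15) - ... (offsets j(3j∓1)/2, signs ++--, p(0)=1, p(<0)=0).
DP table for k = 0..88: p(0)=1, p(1)=1, p(2)=2, p(3)=3, p(4)=5, p(5)=7, p(6)=11, p(7)=15, p(8)=22, p(9)=30, p(10)=42, p(11)=56, p(12)=77, p(13)=101, p(14)=135, p(15)=176, p(16)=231, p(17)=297, p(18)=385, p(19)=490, p(20)=627, p(21)=792, p(22)=1002, p(23)=1255, p(24)=1575, p(25)=1958, p(26)=2436, p(27)=3010, p(28)=3718, p(29)=4565, p(30)=5604, p(31)=6842, p(32)=8349, p(33)=10143, p(34)=12310, p(35)=14883, p(36)=17977, p(37)=21637, p(38)=26015, p(39)=31185, p(40)=37338, p(41)=44583, p(42)=53174, p(43)=63261, p(44)=75175, p(45)=89134, p(46)=105558, p(47)=124754, p(48)=147273, p(49)=173525, p(50)=204226, p(51)=239943, p(52)=281589, p(53)=329931, p(54)=386155, p(55)=451276, p(56)=526823, p(57)=614154, p(58)=715220, p(59)=831820, p(60)=966467, p(61)=1121505, p(62)=1300156, p(63)=1505499, p(64)=1741630, p(65)=2012558, p(66)=2323520, p(67)=2679689, p(68)=3087735, p(69)=3554345, p(70)=4087968, p(71)=4697205, p(72)=5392783, p(73)=6185689, p(74)=7089500, p(75)=8118264, p(76)=9289091, p(77)=10619863, p(78)=12132164, p(79)=13848650, p(80)=15796476, p(81)=18004327, p(82)=20506255, p(83)=23338469, p(84)=26543660, p(85)=30167357, p(86)=34262962, p(87)=38887673, p(88)=44108109.
Final step: p(89) = p(88) + p(87) - p(84) - p(82) + p(77) + p(74) - p(67) - p(63) + p(54) + p(49) - p(38) - p(32) + p(19) + p(12)
= 44108109 + 38887673 - 26543660 - 20506255 + 10619863 + 7089500 - 2679689 - 1505499 + 386155 + 173525 - 26015 - 8349 + 490 + 77
= 49995925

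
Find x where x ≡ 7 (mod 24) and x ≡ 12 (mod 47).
247

Using Chinese Remainder Theorem:
M = 24 × 47 = 1128
M1 = 47, M2 = 24
y1 = 47^(-1) mod 24 = 23
y2 = 24^(-1) mod 47 = 2
x = (7×47×23 + 12×24×2) mod 1128 = 247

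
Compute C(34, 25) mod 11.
0

Using Lucas' theorem:
Write n=34 and k=25 in base 11:
n in base 11: [3, 1]
k in base 11: [2, 3]
C(34,25) mod 11 = ∏ C(n_i, k_i) mod 11
Digit binomials (mod 11): C(3,2) = 3; C(1,3) = 0 (k_i > n_i)
Product: 3 × 0 = 0 ≡ 0 (mod 11)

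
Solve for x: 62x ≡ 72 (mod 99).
x ≡ 81 (mod 99)

gcd(62, 99) = 1, which divides 72, so solutions exist.
Find 62^(-1) mod 99 by the extended Euclidean algorithm:
99 = 1 × 62 + 37  ⟹  37 = (1)·99 + (-1)·62
62 = 1 × 37 + 25  ⟹  25 = (-1)·99 + (2)·62
37 = 1 × 25 + 12  ⟹  12 = (2)·99 + (-3)·62
25 = 2 × 12 + 1  ⟹  1 = (-5)·99 + (8)·62
So (8)·62 ≡ 1 (mod 99), i.e. 62^(-1) ≡ 8 (mod 99).
x ≡ 8 × 72 = 576 ≡ 81 (mod 99).
Check: 62 × 81 = 5022 ≡ 72 (mod 99).
Unique solution: x ≡ 81 (mod 99)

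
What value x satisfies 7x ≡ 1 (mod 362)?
207

gcd(7, 362) = 1, so the inverse exists.
Extended Euclidean algorithm on (362, 7):
362 = 51 × 7 + 5  ⟹  5 = (1)·362 + (-51)·7
7 = 1 × 5 + 2  ⟹  2 = (-1)·362 + (52)·7
5 = 2 × 2 + 1  ⟹  1 = (3)·362 + (-155)·7
So (-155)·7 ≡ 1 (mod 362), i.e. 7^(-1) ≡ -155 ≡ 207 (mod 362).
Check: 7 × 207 = 1449 ≡ 1 (mod 362)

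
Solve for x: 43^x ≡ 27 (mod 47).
40

Baby-step giant-step with step n = ⌈√47⌉ = 7.
Baby steps 43^j mod 47 (j:value) for j=0..6: 0:1, 1:43, 2:16, 3:30, 4:21, 5:10, 6:7.
Giant-step multiplier: 43^(-7) ≡ 43^(46-7) = 43^39 ≡ 5 (mod 47).
Giant steps γ_i = 27·5^i mod 47: γ_0=27, γ_1=41, γ_2=17, γ_3=38, γ_4=2, γ_5=10 (in table at j=5).
x = i·n + j = 5·7 + 5 = 40.
Check: 43^40 ≡ 27 (mod 47).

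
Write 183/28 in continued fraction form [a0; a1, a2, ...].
[6; 1, 1, 6, 2]

Euclidean algorithm steps:
183 = 6 × 28 + 15
28 = 1 × 15 + 13
15 = 1 × 13 + 2
13 = 6 × 2 + 1
2 = 2 × 1 + 0
Continued fraction: [6; 1, 1, 6, 2]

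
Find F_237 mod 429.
233

Matrix identity: Q^n = [[F_(n+1), F_n], [F_n, F_(n-1)]] with Q = [[1,1],[1,0]].
n = 237 = 11101101₂. Square-and-multiply, entries mod 429:
Q^1 = [[1,1],[1,0]]
Q^3 = (Q^1)²·Q = [[3,2],[2,1]]
Q^7 = (Q^3)²·Q = [[21,13],[13,8]]
Q^14 = (Q^7)² = [[181,377],[377,233]]
Q^29 = (Q^14)²·Q = [[209,287],[287,351]]
Q^59 = (Q^29)²·Q = [[198,353],[353,274]]
Q^118 = (Q^59)² = [[364,164],[164,200]]
Q^237 = (Q^118)²·Q = [[65,233],[233,261]]
F_237 mod 429 = Q^237[0][1] = 233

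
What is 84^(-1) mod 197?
129

gcd(84, 197) = 1, so the inverse exists.
Extended Euclidean algorithm on (197, 84):
197 = 2 × 84 + 29  ⟹  29 = (1)·197 + (-2)·84
84 = 2 × 29 + 26  ⟹  26 = (-2)·197 + (5)·84
29 = 1 × 26 + 3  ⟹  3 = (3)·197 + (-7)·84
26 = 8 × 3 + 2  ⟹  2 = (-26)·197 + (61)·84
3 = 1 × 2 + 1  ⟹  1 = (29)·197 + (-68)·84
So (-68)·84 ≡ 1 (mod 197), i.e. 84^(-1) ≡ -68 ≡ 129 (mod 197).
Check: 84 × 129 = 10836 ≡ 1 (mod 197)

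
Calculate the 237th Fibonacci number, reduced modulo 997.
366

Matrix identity: Q^n = [[F_(n+1), F_n], [F_n, F_(n-1)]] with Q = [[1,1],[1,0]].
n = 237 = 11101101₂. Square-and-multiply, entries mod 997:
Q^1 = [[1,1],[1,0]]
Q^3 = (Q^1)²·Q = [[3,2],[2,1]]
Q^7 = (Q^3)²·Q = [[21,13],[13,8]]
Q^14 = (Q^7)² = [[610,377],[377,233]]
Q^29 = (Q^14)²·Q = [[542,774],[774,765]]
Q^59 = (Q^29)²·Q = [[188,525],[525,660]]
Q^118 = (Q^59)² = [[902,538],[538,364]]
Q^237 = (Q^118)²·Q = [[523,366],[366,157]]
F_237 mod 997 = Q^237[0][1] = 366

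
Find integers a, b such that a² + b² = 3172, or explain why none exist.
6² + 56² (a=6, b=56)

Factorization: 3172 = 2^2 × 13 × 61
By Fermat: n is sum of two squares iff every prime p ≡ 3 (mod 4) appears to even power.
All primes ≡ 3 (mod 4) appear to even power.
Search a = 0, 1, 2, … for 3172 - a² a perfect square: first hit at a = 6: 3172 - 36 = 3136 = 56².
3172 = 6² + 56² = 36 + 3136 ✓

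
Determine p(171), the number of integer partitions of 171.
301384802048

p(n) counts ways to write n as a sum of positive integers (order ignored).
Euler's pentagonal recurrence: p(k) = p(k-1) + p(k-2) - p(k-5) - p(k-7) + p(k-12) + p(k-15) - ... (offsets j(3j∓1)/2, signs ++--, p(0)=1, p(<0)=0).
DP table for k = 0..170: p(0)=1, p(1)=1, p(2)=2, p(3)=3, p(4)=5, p(5)=7, p(6)=11, p(7)=15, p(8)=22, p(9)=30, p(10)=42, p(11)=56, p(12)=77, p(13)=101, p(14)=135, p(15)=176, p(16)=231, p(17)=297, p(18)=385, p(19)=490, p(20)=627, p(21)=792, p(22)=1002, p(23)=1255, p(24)=1575, p(25)=1958, p(26)=2436, p(27)=3010, p(28)=3718, p(29)=4565, p(30)=5604, p(31)=6842, p(32)=8349, p(33)=10143, p(34)=12310, p(35)=14883, p(36)=17977, p(37)=21637, p(38)=26015, p(39)=31185, p(40)=37338, p(41)=44583, p(42)=53174, p(43)=63261, p(44)=75175, p(45)=89134, p(46)=105558, p(47)=124754, p(48)=147273, p(49)=173525, p(50)=204226, p(51)=239943, p(52)=281589, p(53)=329931, p(54)=386155, p(55)=451276, p(56)=526823, p(57)=614154, p(58)=715220, p(59)=831820, p(60)=966467, p(61)=1121505, p(62)=1300156, p(63)=1505499, p(64)=1741630, p(65)=2012558, p(66)=2323520, p(67)=2679689, p(68)=3087735, p(69)=3554345, p(70)=4087968, p(71)=4697205, p(72)=5392783, p(73)=6185689, p(74)=7089500, p(75)=8118264, p(76)=9289091, p(77)=10619863, p(78)=12132164, p(79)=13848650, p(80)=15796476, p(81)=18004327, p(82)=20506255, p(83)=23338469, p(84)=26543660, p(85)=30167357, p(86)=34262962, p(87)=38887673, p(88)=44108109, p(89)=49995925, p(90)=56634173, p(91)=64112359, p(92)=72533807, p(93)=82010177, p(94)=92669720, p(95)=104651419, p(96)=118114304, p(97)=133230930, p(98)=150198136, p(99)=169229875, p(100)=190569292, p(101)=214481126, p(102)=241265379, p(103)=271248950, p(104)=304801365, p(105)=342325709, p(106)=384276336, p(107)=431149389, p(108)=483502844, p(109)=541946240, p(110)=607163746, p(111)=679903203, p(112)=761002156, p(113)=851376628, p(114)=952050665, p(115)=1064144451, p(116)=1188908248, p(117)=1327710076, p(118)=1482074143, p(119)=1653668665, p(120)=1844349560, p(121)=2056148051, p(122)=2291320912, p(123)=2552338241, p(124)=2841940500, p(125)=3163127352, p(126)=3519222692, p(127)=3913864295, p(128)=4351078600, p(129)=4835271870, p(130)=5371315400, p(131)=5964539504, p(132)=6620830889, p(133)=7346629512, p(134)=8149040695, p(135)=9035836076, p(136)=10015581680, p(137)=11097645016, p(138)=12292341831, p(139)=13610949895, p(140)=15065878135, p(141)=16670689208, p(142)=18440293320, p(143)=20390982757, p(144)=22540654445, p(145)=24908858009, p(146)=27517052599, p(147)=30388671978, p(148)=33549419497, p(149)=37027355200, p(150)=40853235313, p(151)=45060624582, p(152)=49686288421, p(153)=54770336324, p(154)=60356673280, p(155)=66493182097, p(156)=73232243759, p(157)=80630964769, p(158)=88751778802, p(159)=97662728555, p(160)=107438159466, p(161)=118159068427, p(162)=129913904637, p(163)=142798995930, p(164)=156919475295, p(165)=172389800255, p(166)=189334822579, p(167)=207890420102, p(168)=228204732751, p(169)=250438925115, p(170)=274768617130.
Final step: p(171) = p(170) + p(169) - p(166) - p(164) + p(159) + p(156) - p(149) - p(145) + p(136) + p(131) - p(120) - p(114) + p(101) + p(94) - p(79) - p(71) + p(54) + p(45) - p(26) - p(16)
= 274768617130 + 250438925115 - 189334822579 - 156919475295 + 97662728555 + 73232243759 - 37027355200 - 24908858009 + 10015581680 + 5964539504 - 1844349560 - 952050665 + 214481126 + 92669720 - 13848650 - 4697205 + 386155 + 89134 - 2436 - 231
= 301384802048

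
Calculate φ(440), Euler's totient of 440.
160

440 = 2^3 × 5 × 11
φ(n) = n × ∏(1 - 1/p) for each prime p dividing n
φ(440) = 440 × (1 - 1/2) × (1 - 1/5) × (1 - 1/11) = 160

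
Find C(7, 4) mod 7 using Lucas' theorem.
0

Using Lucas' theorem:
Write n=7 and k=4 in base 7:
n in base 7: [1, 0]
k in base 7: [0, 4]
C(7,4) mod 7 = ∏ C(n_i, k_i) mod 7
Digit binomials (mod 7): C(1,0) = 1; C(0,4) = 0 (k_i > n_i)
Product: 1 × 0 = 0 ≡ 0 (mod 7)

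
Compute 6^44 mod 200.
96

Repeated squaring. Binary of 44 = 101100.
6^1 ≡ 6 (mod 200); 6^2 ≡ 36 (mod 200); 6^4 ≡ 96 (mod 200); 6^8 ≡ 16 (mod 200); 6^16 ≡ 56 (mod 200); 6^32 ≡ 136 (mod 200)
6^44 = 6^4 × 6^8 × 6^32 ≡ 96 (mod 200)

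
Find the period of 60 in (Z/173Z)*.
43

173 is prime, so ord(60) divides φ(173) = 172.
Divisors of 172: 1, 2, 4, 43, 86, 172.
Repeated squaring: 60^1 ≡ 60, 60^2 ≡ 140, 60^4 ≡ 51, 60^8 ≡ 6, 60^16 ≡ 36, 60^32 ≡ 85, 60^64 ≡ 132, 60^128 ≡ 124 (mod 173).
Test 60^d mod 173 for each divisor d in increasing order:
60^1 ≡ 60
60^2 ≡ 140
60^4 ≡ 51
60^43 = 60^32·60^8·60^2·60^1 ≡ 1  ← first divisor giving 1
The order is 43.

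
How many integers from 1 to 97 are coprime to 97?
96

97 = 97
φ(n) = n × ∏(1 - 1/p) for each prime p dividing n
φ(97) = 97 × (1 - 1/97) = 96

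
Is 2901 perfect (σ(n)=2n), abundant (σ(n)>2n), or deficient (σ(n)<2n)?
deficient

Proper divisors of 2901: sum = 1 + 3 + 967 = 971
Since 971 < 2901, 2901 is deficient.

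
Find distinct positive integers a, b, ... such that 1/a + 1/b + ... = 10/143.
1/15 + 1/307 + 1/164629 + 1/108410665935

Greedy algorithm:
10/143: ceiling(143/10) = 15, use 1/15
7/2145: ceiling(2145/7) = 307, use 1/307
4/658515: ceiling(658515/4) = 164629, use 1/164629
1/108410665935: ceiling(108410665935/1) = 108410665935, use 1/108410665935
Result: 10/143 = 1/15 + 1/307 + 1/164629 + 1/108410665935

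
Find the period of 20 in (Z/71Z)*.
7

71 is prime, so ord(20) divides φ(71) = 70.
Divisors of 70: 1, 2, 5, 7, 10, 14, 35, 70.
Repeated squaring: 20^1 ≡ 20, 20^2 ≡ 45, 20^4 ≡ 37, 20^8 ≡ 20, 20^16 ≡ 45, 20^32 ≡ 37, 20^64 ≡ 20 (mod 71).
Test 20^d mod 71 for each divisor d in increasing order:
20^1 ≡ 20
20^2 ≡ 45
20^5 = 20^4·20^1 ≡ 30
20^7 = 20^4·20^2·20^1 ≡ 1  ← first divisor giving 1
The order is 7.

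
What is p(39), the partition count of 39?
31185

p(n) counts ways to write n as a sum of positive integers (order ignored).
Euler's pentagonal recurrence: p(k) = p(k-1) + p(k-2) - p(k-5) - p(k-7) + p(k-12) + p(k-15) - ... (offsets j(3j∓1)/2, signs ++--, p(0)=1, p(<0)=0).
DP table for k = 0..38: p(0)=1, p(1)=1, p(2)=2, p(3)=3, p(4)=5, p(5)=7, p(6)=11, p(7)=15, p(8)=22, p(9)=30, p(10)=42, p(11)=56, p(12)=77, p(13)=101, p(14)=135, p(15)=176, p(16)=231, p(17)=297, p(18)=385, p(19)=490, p(20)=627, p(21)=792, p(22)=1002, p(23)=1255, p(24)=1575, p(25)=1958, p(26)=2436, p(27)=3010, p(28)=3718, p(29)=4565, p(30)=5604, p(31)=6842, p(32)=8349, p(33)=10143, p(34)=12310, p(35)=14883, p(36)=17977, p(37)=21637, p(38)=26015.
Final step: p(39) = p(38) + p(37) - p(34) - p(32) + p(27) + p(24) - p(17) - p(13) + p(4)
= 26015 + 21637 - 12310 - 8349 + 3010 + 1575 - 297 - 101 + 5
= 31185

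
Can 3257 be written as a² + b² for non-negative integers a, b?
11² + 56² (a=11, b=56)

Factorization: 3257 = 3257
By Fermat: n is sum of two squares iff every prime p ≡ 3 (mod 4) appears to even power.
All primes ≡ 3 (mod 4) appear to even power.
Search a = 0, 1, 2, … for 3257 - a² a perfect square: first hit at a = 11: 3257 - 121 = 3136 = 56².
3257 = 11² + 56² = 121 + 3136 ✓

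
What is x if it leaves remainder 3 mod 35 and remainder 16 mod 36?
808

Using Chinese Remainder Theorem:
M = 35 × 36 = 1260
M1 = 36, M2 = 35
y1 = 36^(-1) mod 35 = 1
y2 = 35^(-1) mod 36 = 35
x = (3×36×1 + 16×35×35) mod 1260 = 808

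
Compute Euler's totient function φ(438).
144

438 = 2 × 3 × 73
φ(n) = n × ∏(1 - 1/p) for each prime p dividing n
φ(438) = 438 × (1 - 1/2) × (1 - 1/3) × (1 - 1/73) = 144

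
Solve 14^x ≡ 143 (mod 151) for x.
105

Baby-step giant-step with step n = ⌈√151⌉ = 13.
Baby steps 14^j mod 151 (j:value) for j=0..12: 0:1, 1:14, 2:45, 3:26, 4:62, 5:113, 6:72, 7:102, 8:69, 9:60, 10:85, 11:133, 12:50.
Giant-step multiplier: 14^(-13) ≡ 14^(150-13) = 14^137 ≡ 140 (mod 151).
Giant steps γ_i = 143·140^i mod 151: γ_0=143, γ_1=88, γ_2=89, γ_3=78, γ_4=48, γ_5=76, γ_6=70, γ_7=136, γ_8=14 (in table at j=1).
x = i·n + j = 8·13 + 1 = 105.
Check: 14^105 ≡ 143 (mod 151).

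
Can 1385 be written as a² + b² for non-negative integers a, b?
4² + 37² (a=4, b=37)

Factorization: 1385 = 5 × 277
By Fermat: n is sum of two squares iff every prime p ≡ 3 (mod 4) appears to even power.
All primes ≡ 3 (mod 4) appear to even power.
Search a = 0, 1, 2, … for 1385 - a² a perfect square: first hit at a = 4: 1385 - 16 = 1369 = 37².
1385 = 4² + 37² = 16 + 1369 ✓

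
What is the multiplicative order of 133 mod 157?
156

157 is prime, so ord(133) divides φ(157) = 156.
Divisors of 156: 1, 2, 3, 4, 6, 12, 13, 26, 39, 52, 78, 156.
Repeated squaring: 133^1 ≡ 133, 133^2 ≡ 105, 133^4 ≡ 35, 133^8 ≡ 126, 133^16 ≡ 19, 133^32 ≡ 47, 133^64 ≡ 11, 133^128 ≡ 121 (mod 157).
Test 133^d mod 157 for each divisor d in increasing order:
133^1 ≡ 133
133^2 ≡ 105
133^3 = 133^2·133^1 ≡ 149
133^4 ≡ 35
133^6 = 133^4·133^2 ≡ 64
133^12 = 133^8·133^4 ≡ 14
133^13 = 133^8·133^4·133^1 ≡ 135
133^26 = 133^16·133^8·133^2 ≡ 13
133^39 = 133^32·133^4·133^2·133^1 ≡ 28
133^52 = 133^32·133^16·133^4 ≡ 12
133^78 = 133^64·133^8·133^4·133^2 ≡ 156
133^156 = 133^128·133^16·133^8·133^4 ≡ 1  ← first divisor giving 1
The order is 156.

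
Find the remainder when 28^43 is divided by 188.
16

Repeated squaring. Binary of 43 = 101011.
28^1 ≡ 28 (mod 188); 28^2 ≡ 32 (mod 188); 28^4 ≡ 84 (mod 188); 28^8 ≡ 100 (mod 188); 28^16 ≡ 36 (mod 188); 28^32 ≡ 168 (mod 188)
28^43 = 28^1 × 28^2 × 28^8 × 28^32 ≡ 16 (mod 188)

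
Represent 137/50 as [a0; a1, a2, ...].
[2; 1, 2, 1, 5, 2]

Euclidean algorithm steps:
137 = 2 × 50 + 37
50 = 1 × 37 + 13
37 = 2 × 13 + 11
13 = 1 × 11 + 2
11 = 5 × 2 + 1
2 = 2 × 1 + 0
Continued fraction: [2; 1, 2, 1, 5, 2]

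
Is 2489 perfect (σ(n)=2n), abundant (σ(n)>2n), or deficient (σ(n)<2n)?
deficient

Proper divisors of 2489: sum = 1 + 19 + 131 = 151
Since 151 < 2489, 2489 is deficient.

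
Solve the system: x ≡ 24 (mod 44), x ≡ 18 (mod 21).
816

Using Chinese Remainder Theorem:
M = 44 × 21 = 924
M1 = 21, M2 = 44
y1 = 21^(-1) mod 44 = 21
y2 = 44^(-1) mod 21 = 11
x = (24×21×21 + 18×44×11) mod 924 = 816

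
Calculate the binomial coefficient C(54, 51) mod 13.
0

Using Lucas' theorem:
Write n=54 and k=51 in base 13:
n in base 13: [4, 2]
k in base 13: [3, 12]
C(54,51) mod 13 = ∏ C(n_i, k_i) mod 13
Digit binomials (mod 13): C(4,3) = 4; C(2,12) = 0 (k_i > n_i)
Product: 4 × 0 = 0 ≡ 0 (mod 13)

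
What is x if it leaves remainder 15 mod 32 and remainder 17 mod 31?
79

Using Chinese Remainder Theorem:
M = 32 × 31 = 992
M1 = 31, M2 = 32
y1 = 31^(-1) mod 32 = 31
y2 = 32^(-1) mod 31 = 1
x = (15×31×31 + 17×32×1) mod 992 = 79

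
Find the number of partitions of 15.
176

p(n) counts ways to write n as a sum of positive integers (order ignored).
Euler's pentagonal recurrence: p(k) = p(k-1) + p(k-2) - p(k-5) - p(k-7) + p(k-12) + p(k-15) - ... (offsets j(3j∓1)/2, signs ++--, p(0)=1, p(<0)=0).
DP table for k = 0..14: p(0)=1, p(1)=1, p(2)=2, p(3)=3, p(4)=5, p(5)=7, p(6)=11, p(7)=15, p(8)=22, p(9)=30, p(10)=42, p(11)=56, p(12)=77, p(13)=101, p(14)=135.
Final step: p(15) = p(14) + p(13) - p(10) - p(8) + p(3) + p(0)
= 135 + 101 - 42 - 22 + 3 + 1
= 176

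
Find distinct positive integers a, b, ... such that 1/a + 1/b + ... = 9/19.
1/3 + 1/8 + 1/66 + 1/5016

Greedy algorithm:
9/19: ceiling(19/9) = 3, use 1/3
8/57: ceiling(57/8) = 8, use 1/8
7/456: ceiling(456/7) = 66, use 1/66
1/5016: ceiling(5016/1) = 5016, use 1/5016
Result: 9/19 = 1/3 + 1/8 + 1/66 + 1/5016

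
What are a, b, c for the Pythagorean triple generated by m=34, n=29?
(315, 1972, 1997)

Euclid's formula: a = m² - n², b = 2mn, c = m² + n²
m = 34, n = 29
a = 34² - 29² = 1156 - 841 = 315
b = 2 × 34 × 29 = 1972
c = 34² + 29² = 1156 + 841 = 1997
Verification: 315² + 1972² = 99225 + 3888784 = 3988009 = 1997² ✓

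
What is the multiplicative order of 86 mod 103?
102

103 is prime, so ord(86) divides φ(103) = 102.
Divisors of 102: 1, 2, 3, 6, 17, 34, 51, 102.
Repeated squaring: 86^1 ≡ 86, 86^2 ≡ 83, 86^4 ≡ 91, 86^8 ≡ 41, 86^16 ≡ 33, 86^32 ≡ 59, 86^64 ≡ 82 (mod 103).
Test 86^d mod 103 for each divisor d in increasing order:
86^1 ≡ 86
86^2 ≡ 83
86^3 = 86^2·86^1 ≡ 31
86^6 = 86^4·86^2 ≡ 34
86^17 = 86^16·86^1 ≡ 57
86^34 = 86^32·86^2 ≡ 56
86^51 = 86^32·86^16·86^2·86^1 ≡ 102
86^102 = 86^64·86^32·86^4·86^2 ≡ 1  ← first divisor giving 1
The order is 102.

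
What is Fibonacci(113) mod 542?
461

Matrix identity: Q^n = [[F_(n+1), F_n], [F_n, F_(n-1)]] with Q = [[1,1],[1,0]].
n = 113 = 1110001₂. Square-and-multiply, entries mod 542:
Q^1 = [[1,1],[1,0]]
Q^3 = (Q^1)²·Q = [[3,2],[2,1]]
Q^7 = (Q^3)²·Q = [[21,13],[13,8]]
Q^14 = (Q^7)² = [[68,377],[377,233]]
Q^28 = (Q^14)² = [[413,199],[199,214]]
Q^56 = (Q^28)² = [[416,113],[113,303]]
Q^113 = (Q^56)²·Q = [[408,461],[461,489]]
F_113 mod 542 = Q^113[0][1] = 461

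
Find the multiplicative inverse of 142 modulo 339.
265

gcd(142, 339) = 1, so the inverse exists.
Extended Euclidean algorithm on (339, 142):
339 = 2 × 142 + 55  ⟹  55 = (1)·339 + (-2)·142
142 = 2 × 55 + 32  ⟹  32 = (-2)·339 + (5)·142
55 = 1 × 32 + 23  ⟹  23 = (3)·339 + (-7)·142
32 = 1 × 23 + 9  ⟹  9 = (-5)·339 + (12)·142
23 = 2 × 9 + 5  ⟹  5 = (13)·339 + (-31)·142
9 = 1 × 5 + 4  ⟹  4 = (-18)·339 + (43)·142
5 = 1 × 4 + 1  ⟹  1 = (31)·339 + (-74)·142
So (-74)·142 ≡ 1 (mod 339), i.e. 142^(-1) ≡ -74 ≡ 265 (mod 339).
Check: 142 × 265 = 37630 ≡ 1 (mod 339)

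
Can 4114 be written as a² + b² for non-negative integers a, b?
33² + 55² (a=33, b=55)

Factorization: 4114 = 2 × 11^2 × 17
By Fermat: n is sum of two squares iff every prime p ≡ 3 (mod 4) appears to even power.
All primes ≡ 3 (mod 4) appear to even power.
Search a = 0, 1, 2, … for 4114 - a² a perfect square: first hit at a = 33: 4114 - 1089 = 3025 = 55².
4114 = 33² + 55² = 1089 + 3025 ✓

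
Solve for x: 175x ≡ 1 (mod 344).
287

gcd(175, 344) = 1, so the inverse exists.
Extended Euclidean algorithm on (344, 175):
344 = 1 × 175 + 169  ⟹  169 = (1)·344 + (-1)·175
175 = 1 × 169 + 6  ⟹  6 = (-1)·344 + (2)·175
169 = 28 × 6 + 1  ⟹  1 = (29)·344 + (-57)·175
So (-57)·175 ≡ 1 (mod 344), i.e. 175^(-1) ≡ -57 ≡ 287 (mod 344).
Check: 175 × 287 = 50225 ≡ 1 (mod 344)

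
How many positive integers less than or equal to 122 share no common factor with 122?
60

122 = 2 × 61
φ(n) = n × ∏(1 - 1/p) for each prime p dividing n
φ(122) = 122 × (1 - 1/2) × (1 - 1/61) = 60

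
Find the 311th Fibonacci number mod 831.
247

Matrix identity: Q^n = [[F_(n+1), F_n], [F_n, F_(n-1)]] with Q = [[1,1],[1,0]].
n = 311 = 100110111₂. Square-and-multiply, entries mod 831:
Q^1 = [[1,1],[1,0]]
Q^2 = (Q^1)² = [[2,1],[1,1]]
Q^4 = (Q^2)² = [[5,3],[3,2]]
Q^9 = (Q^4)²·Q = [[55,34],[34,21]]
Q^19 = (Q^9)²·Q = [[117,26],[26,91]]
Q^38 = (Q^19)² = [[238,422],[422,647]]
Q^77 = (Q^38)²·Q = [[737,386],[386,351]]
Q^155 = (Q^77)²·Q = [[255,773],[773,313]]
Q^311 = (Q^155)²·Q = [[543,247],[247,296]]
F_311 mod 831 = Q^311[0][1] = 247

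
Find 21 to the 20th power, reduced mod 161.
98

Repeated squaring. Binary of 20 = 10100.
21^1 ≡ 21 (mod 161); 21^2 ≡ 119 (mod 161); 21^4 ≡ 154 (mod 161); 21^8 ≡ 49 (mod 161); 21^16 ≡ 147 (mod 161)
21^20 = 21^4 × 21^16 ≡ 98 (mod 161)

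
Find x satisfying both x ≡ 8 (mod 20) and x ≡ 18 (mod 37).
388

Using Chinese Remainder Theorem:
M = 20 × 37 = 740
M1 = 37, M2 = 20
y1 = 37^(-1) mod 20 = 13
y2 = 20^(-1) mod 37 = 13
x = (8×37×13 + 18×20×13) mod 740 = 388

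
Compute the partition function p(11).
56

p(n) counts ways to write n as a sum of positive integers (order ignored).
Euler's pentagonal recurrence: p(k) = p(k-1) + p(k-2) - p(k-5) - p(k-7) + p(k-12) + p(k-15) - ... (offsets j(3j∓1)/2, signs ++--, p(0)=1, p(<0)=0).
DP table for k = 0..10: p(0)=1, p(1)=1, p(2)=2, p(3)=3, p(4)=5, p(5)=7, p(6)=11, p(7)=15, p(8)=22, p(9)=30, p(10)=42.
Final step: p(11) = p(10) + p(9) - p(6) - p(4)
= 42 + 30 - 11 - 5
= 56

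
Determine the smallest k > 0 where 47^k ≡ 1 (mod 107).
53

107 is prime, so ord(47) divides φ(107) = 106.
Divisors of 106: 1, 2, 53, 106.
Repeated squaring: 47^1 ≡ 47, 47^2 ≡ 69, 47^4 ≡ 53, 47^8 ≡ 27, 47^16 ≡ 87, 47^32 ≡ 79, 47^64 ≡ 35 (mod 107).
Test 47^d mod 107 for each divisor d in increasing order:
47^1 ≡ 47
47^2 ≡ 69
47^53 = 47^32·47^16·47^4·47^1 ≡ 1  ← first divisor giving 1
The order is 53.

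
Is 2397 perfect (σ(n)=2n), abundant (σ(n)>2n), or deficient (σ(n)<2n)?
deficient

Proper divisors of 2397: sum = 1 + 3 + 17 + 47 + 51 + 141 + 799 = 1059
Since 1059 < 2397, 2397 is deficient.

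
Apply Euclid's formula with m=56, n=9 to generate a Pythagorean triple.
(3055, 1008, 3217)

Euclid's formula: a = m² - n², b = 2mn, c = m² + n²
m = 56, n = 9
a = 56² - 9² = 3136 - 81 = 3055
b = 2 × 56 × 9 = 1008
c = 56² + 9² = 3136 + 81 = 3217
Verification: 3055² + 1008² = 9333025 + 1016064 = 10349089 = 3217² ✓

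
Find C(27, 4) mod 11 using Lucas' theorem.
5

Using Lucas' theorem:
Write n=27 and k=4 in base 11:
n in base 11: [2, 5]
k in base 11: [0, 4]
C(27,4) mod 11 = ∏ C(n_i, k_i) mod 11
Digit binomials (mod 11): C(2,0) = 1; C(5,4) = 5
Product: 1 × 5 = 5 ≡ 5 (mod 11)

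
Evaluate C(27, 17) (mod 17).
1

Using Lucas' theorem:
Write n=27 and k=17 in base 17:
n in base 17: [1, 10]
k in base 17: [1, 0]
C(27,17) mod 17 = ∏ C(n_i, k_i) mod 17
Digit binomials (mod 17): C(1,1) = 1; C(10,0) = 1
Product: 1 × 1 = 1 ≡ 1 (mod 17)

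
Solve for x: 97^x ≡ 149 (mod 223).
79

Baby-step giant-step with step n = ⌈√223⌉ = 15.
Baby steps 97^j mod 223 (j:value) for j=0..14: 0:1, 1:97, 2:43, 3:157, 4:65, 5:61, 6:119, 7:170, 8:211, 9:174, 10:153, 11:123, 12:112, 13:160, 14:133.
Giant-step multiplier: 97^(-15) ≡ 97^(222-15) = 97^207 ≡ 27 (mod 223).
Giant steps γ_i = 149·27^i mod 223: γ_0=149, γ_1=9, γ_2=20, γ_3=94, γ_4=85, γ_5=65 (in table at j=4).
x = i·n + j = 5·15 + 4 = 79.
Check: 97^79 ≡ 149 (mod 223).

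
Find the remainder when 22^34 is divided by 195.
139

Repeated squaring. Binary of 34 = 100010.
22^1 ≡ 22 (mod 195); 22^2 ≡ 94 (mod 195); 22^4 ≡ 61 (mod 195); 22^8 ≡ 16 (mod 195); 22^16 ≡ 61 (mod 195); 22^32 ≡ 16 (mod 195)
22^34 = 22^2 × 22^32 ≡ 139 (mod 195)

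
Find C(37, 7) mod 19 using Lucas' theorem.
18

Using Lucas' theorem:
Write n=37 and k=7 in base 19:
n in base 19: [1, 18]
k in base 19: [0, 7]
C(37,7) mod 19 = ∏ C(n_i, k_i) mod 19
Digit binomials (mod 19): C(1,0) = 1; C(18,7) = 31824 ≡ 18
Product: 1 × 18 = 18 ≡ 18 (mod 19)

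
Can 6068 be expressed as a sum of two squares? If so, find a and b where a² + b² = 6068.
38² + 68² (a=38, b=68)

Factorization: 6068 = 2^2 × 37 × 41
By Fermat: n is sum of two squares iff every prime p ≡ 3 (mod 4) appears to even power.
All primes ≡ 3 (mod 4) appear to even power.
Search a = 0, 1, 2, … for 6068 - a² a perfect square: first hit at a = 38: 6068 - 1444 = 4624 = 68².
6068 = 38² + 68² = 1444 + 4624 ✓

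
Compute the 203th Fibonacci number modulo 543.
59

Matrix identity: Q^n = [[F_(n+1), F_n], [F_n, F_(n-1)]] with Q = [[1,1],[1,0]].
n = 203 = 11001011₂. Square-and-multiply, entries mod 543:
Q^1 = [[1,1],[1,0]]
Q^3 = (Q^1)²·Q = [[3,2],[2,1]]
Q^6 = (Q^3)² = [[13,8],[8,5]]
Q^12 = (Q^6)² = [[233,144],[144,89]]
Q^25 = (Q^12)²·Q = [[304,91],[91,213]]
Q^50 = (Q^25)² = [[242,349],[349,436]]
Q^101 = (Q^50)²·Q = [[506,89],[89,417]]
Q^203 = (Q^101)²·Q = [[213,59],[59,154]]
F_203 mod 543 = Q^203[0][1] = 59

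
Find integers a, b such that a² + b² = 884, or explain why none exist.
10² + 28² (a=10, b=28)

Factorization: 884 = 2^2 × 13 × 17
By Fermat: n is sum of two squares iff every prime p ≡ 3 (mod 4) appears to even power.
All primes ≡ 3 (mod 4) appear to even power.
Search a = 0, 1, 2, … for 884 - a² a perfect square: first hit at a = 10: 884 - 100 = 784 = 28².
884 = 10² + 28² = 100 + 784 ✓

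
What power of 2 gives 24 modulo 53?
20

Baby-step giant-step with step n = ⌈√53⌉ = 8.
Baby steps 2^j mod 53 (j:value) for j=0..7: 0:1, 1:2, 2:4, 3:8, 4:16, 5:32, 6:11, 7:22.
Giant-step multiplier: 2^(-8) ≡ 2^(52-8) = 2^44 ≡ 47 (mod 53).
Giant steps γ_i = 24·47^i mod 53: γ_0=24, γ_1=15, γ_2=16 (in table at j=4).
x = i·n + j = 2·8 + 4 = 20.
Check: 2^20 ≡ 24 (mod 53).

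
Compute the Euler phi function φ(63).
36

63 = 3^2 × 7
φ(n) = n × ∏(1 - 1/p) for each prime p dividing n
φ(63) = 63 × (1 - 1/3) × (1 - 1/7) = 36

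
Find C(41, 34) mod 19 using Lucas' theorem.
0

Using Lucas' theorem:
Write n=41 and k=34 in base 19:
n in base 19: [2, 3]
k in base 19: [1, 15]
C(41,34) mod 19 = ∏ C(n_i, k_i) mod 19
Digit binomials (mod 19): C(2,1) = 2; C(3,15) = 0 (k_i > n_i)
Product: 2 × 0 = 0 ≡ 0 (mod 19)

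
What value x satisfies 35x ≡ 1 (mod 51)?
35

gcd(35, 51) = 1, so the inverse exists.
Extended Euclidean algorithm on (51, 35):
51 = 1 × 35 + 16  ⟹  16 = (1)·51 + (-1)·35
35 = 2 × 16 + 3  ⟹  3 = (-2)·51 + (3)·35
16 = 5 × 3 + 1  ⟹  1 = (11)·51 + (-16)·35
So (-16)·35 ≡ 1 (mod 51), i.e. 35^(-1) ≡ -16 ≡ 35 (mod 51).
Check: 35 × 35 = 1225 ≡ 1 (mod 51)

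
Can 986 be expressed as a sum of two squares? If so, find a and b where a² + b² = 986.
5² + 31² (a=5, b=31)

Factorization: 986 = 2 × 17 × 29
By Fermat: n is sum of two squares iff every prime p ≡ 3 (mod 4) appears to even power.
All primes ≡ 3 (mod 4) appear to even power.
Search a = 0, 1, 2, … for 986 - a² a perfect square: first hit at a = 5: 986 - 25 = 961 = 31².
986 = 5² + 31² = 25 + 961 ✓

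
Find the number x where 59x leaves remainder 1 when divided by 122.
91

gcd(59, 122) = 1, so the inverse exists.
Extended Euclidean algorithm on (122, 59):
122 = 2 × 59 + 4  ⟹  4 = (1)·122 + (-2)·59
59 = 14 × 4 + 3  ⟹  3 = (-14)·122 + (29)·59
4 = 1 × 3 + 1  ⟹  1 = (15)·122 + (-31)·59
So (-31)·59 ≡ 1 (mod 122), i.e. 59^(-1) ≡ -31 ≡ 91 (mod 122).
Check: 59 × 91 = 5369 ≡ 1 (mod 122)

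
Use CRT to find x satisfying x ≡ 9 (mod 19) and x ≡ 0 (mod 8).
104

Using Chinese Remainder Theorem:
M = 19 × 8 = 152
M1 = 8, M2 = 19
y1 = 8^(-1) mod 19 = 12
y2 = 19^(-1) mod 8 = 3
x = (9×8×12 + 0×19×3) mod 152 = 104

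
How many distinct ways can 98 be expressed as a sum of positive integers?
150198136

p(n) counts ways to write n as a sum of positive integers (order ignored).
Euler's pentagonal recurrence: p(k) = p(k-1) + p(k-2) - p(k-5) - p(k-7) + p(k-12) + p(k-15) - ... (offsets j(3j∓1)/2, signs ++--, p(0)=1, p(<0)=0).
DP table for k = 0..97: p(0)=1, p(1)=1, p(2)=2, p(3)=3, p(4)=5, p(5)=7, p(6)=11, p(7)=15, p(8)=22, p(9)=30, p(10)=42, p(11)=56, p(12)=77, p(13)=101, p(14)=135, p(15)=176, p(16)=231, p(17)=297, p(18)=385, p(19)=490, p(20)=627, p(21)=792, p(22)=1002, p(23)=1255, p(24)=1575, p(25)=1958, p(26)=2436, p(27)=3010, p(28)=3718, p(29)=4565, p(30)=5604, p(31)=6842, p(32)=8349, p(33)=10143, p(34)=12310, p(35)=14883, p(36)=17977, p(37)=21637, p(38)=26015, p(39)=31185, p(40)=37338, p(41)=44583, p(42)=53174, p(43)=63261, p(44)=75175, p(45)=89134, p(46)=105558, p(47)=124754, p(48)=147273, p(49)=173525, p(50)=204226, p(51)=239943, p(52)=281589, p(53)=329931, p(54)=386155, p(55)=451276, p(56)=526823, p(57)=614154, p(58)=715220, p(59)=831820, p(60)=966467, p(61)=1121505, p(62)=1300156, p(63)=1505499, p(64)=1741630, p(65)=2012558, p(66)=2323520, p(67)=2679689, p(68)=3087735, p(69)=3554345, p(70)=4087968, p(71)=4697205, p(72)=5392783, p(73)=6185689, p(74)=7089500, p(75)=8118264, p(76)=9289091, p(77)=10619863, p(78)=12132164, p(79)=13848650, p(80)=15796476, p(81)=18004327, p(82)=20506255, p(83)=23338469, p(84)=26543660, p(85)=30167357, p(86)=34262962, p(87)=38887673, p(88)=44108109, p(89)=49995925, p(90)=56634173, p(91)=64112359, p(92)=72533807, p(93)=82010177, p(94)=92669720, p(95)=104651419, p(96)=118114304, p(97)=133230930.
Final step: p(98) = p(97) + p(96) - p(93) - p(91) + p(86) + p(83) - p(76) - p(72) + p(63) + p(58) - p(47) - p(41) + p(28) + p(21) - p(6)
= 133230930 + 118114304 - 82010177 - 64112359 + 34262962 + 23338469 - 9289091 - 5392783 + 1505499 + 715220 - 124754 - 44583 + 3718 + 792 - 11
= 150198136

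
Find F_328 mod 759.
186

Matrix identity: Q^n = [[F_(n+1), F_n], [F_n, F_(n-1)]] with Q = [[1,1],[1,0]].
n = 328 = 101001000₂. Square-and-multiply, entries mod 759:
Q^1 = [[1,1],[1,0]]
Q^2 = (Q^1)² = [[2,1],[1,1]]
Q^5 = (Q^2)²·Q = [[8,5],[5,3]]
Q^10 = (Q^5)² = [[89,55],[55,34]]
Q^20 = (Q^10)² = [[320,693],[693,386]]
Q^41 = (Q^20)²·Q = [[199,496],[496,462]]
Q^82 = (Q^41)² = [[233,727],[727,265]]
Q^164 = (Q^82)² = [[665,3],[3,662]]
Q^328 = (Q^164)² = [[496,186],[186,310]]
F_328 mod 759 = Q^328[0][1] = 186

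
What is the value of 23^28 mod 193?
150

Repeated squaring. Binary of 28 = 11100.
23^1 ≡ 23 (mod 193); 23^2 ≡ 143 (mod 193); 23^4 ≡ 184 (mod 193); 23^8 ≡ 81 (mod 193); 23^16 ≡ 192 (mod 193)
23^28 = 23^4 × 23^8 × 23^16 ≡ 150 (mod 193)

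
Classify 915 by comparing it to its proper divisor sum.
deficient

Proper divisors of 915: sum = 1 + 3 + 5 + 15 + 61 + 183 + 305 = 573
Since 573 < 915, 915 is deficient.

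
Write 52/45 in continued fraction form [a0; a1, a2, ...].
[1; 6, 2, 3]

Euclidean algorithm steps:
52 = 1 × 45 + 7
45 = 6 × 7 + 3
7 = 2 × 3 + 1
3 = 3 × 1 + 0
Continued fraction: [1; 6, 2, 3]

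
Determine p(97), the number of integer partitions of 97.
133230930

p(n) counts ways to write n as a sum of positive integers (order ignored).
Euler's pentagonal recurrence: p(k) = p(k-1) + p(k-2) - p(k-5) - p(k-7) + p(k-12) + p(k-15) - ... (offsets j(3j∓1)/2, signs ++--, p(0)=1, p(<0)=0).
DP table for k = 0..96: p(0)=1, p(1)=1, p(2)=2, p(3)=3, p(4)=5, p(5)=7, p(6)=11, p(7)=15, p(8)=22, p(9)=30, p(10)=42, p(11)=56, p(12)=77, p(13)=101, p(14)=135, p(15)=176, p(16)=231, p(17)=297, p(18)=385, p(19)=490, p(20)=627, p(21)=792, p(22)=1002, p(23)=1255, p(24)=1575, p(25)=1958, p(26)=2436, p(27)=3010, p(28)=3718, p(29)=4565, p(30)=5604, p(31)=6842, p(32)=8349, p(33)=10143, p(34)=12310, p(35)=14883, p(36)=17977, p(37)=21637, p(38)=26015, p(39)=31185, p(40)=37338, p(41)=44583, p(42)=53174, p(43)=63261, p(44)=75175, p(45)=89134, p(46)=105558, p(47)=124754, p(48)=147273, p(49)=173525, p(50)=204226, p(51)=239943, p(52)=281589, p(53)=329931, p(54)=386155, p(55)=451276, p(56)=526823, p(57)=614154, p(58)=715220, p(59)=831820, p(60)=966467, p(61)=1121505, p(62)=1300156, p(63)=1505499, p(64)=1741630, p(65)=2012558, p(66)=2323520, p(67)=2679689, p(68)=3087735, p(69)=3554345, p(70)=4087968, p(71)=4697205, p(72)=5392783, p(73)=6185689, p(74)=7089500, p(75)=8118264, p(76)=9289091, p(77)=10619863, p(78)=12132164, p(79)=13848650, p(80)=15796476, p(81)=18004327, p(82)=20506255, p(83)=23338469, p(84)=26543660, p(85)=30167357, p(86)=34262962, p(87)=38887673, p(88)=44108109, p(89)=49995925, p(90)=56634173, p(91)=64112359, p(92)=72533807, p(93)=82010177, p(94)=92669720, p(95)=104651419, p(96)=118114304.
Final step: p(97) = p(96) + p(95) - p(92) - p(90) + p(85) + p(82) - p(75) - p(71) + p(62) + p(57) - p(46) - p(40) + p(27) + p(20) - p(5)
= 118114304 + 104651419 - 72533807 - 56634173 + 30167357 + 20506255 - 8118264 - 4697205 + 1300156 + 614154 - 105558 - 37338 + 3010 + 627 - 7
= 133230930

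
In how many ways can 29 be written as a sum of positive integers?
4565

p(n) counts ways to write n as a sum of positive integers (order ignored).
Euler's pentagonal recurrence: p(k) = p(k-1) + p(k-2) - p(k-5) - p(k-7) + p(k-12) + p(k-15) - ... (offsets j(3j∓1)/2, signs ++--, p(0)=1, p(<0)=0).
DP table for k = 0..28: p(0)=1, p(1)=1, p(2)=2, p(3)=3, p(4)=5, p(5)=7, p(6)=11, p(7)=15, p(8)=22, p(9)=30, p(10)=42, p(11)=56, p(12)=77, p(13)=101, p(14)=135, p(15)=176, p(16)=231, p(17)=297, p(18)=385, p(19)=490, p(20)=627, p(21)=792, p(22)=1002, p(23)=1255, p(24)=1575, p(25)=1958, p(26)=2436, p(27)=3010, p(28)=3718.
Final step: p(29) = p(28) + p(27) - p(24) - p(22) + p(17) + p(14) - p(7) - p(3)
= 3718 + 3010 - 1575 - 1002 + 297 + 135 - 15 - 3
= 4565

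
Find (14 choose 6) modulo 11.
0

Using Lucas' theorem:
Write n=14 and k=6 in base 11:
n in base 11: [1, 3]
k in base 11: [0, 6]
C(14,6) mod 11 = ∏ C(n_i, k_i) mod 11
Digit binomials (mod 11): C(1,0) = 1; C(3,6) = 0 (k_i > n_i)
Product: 1 × 0 = 0 ≡ 0 (mod 11)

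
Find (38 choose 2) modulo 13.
1

Using Lucas' theorem:
Write n=38 and k=2 in base 13:
n in base 13: [2, 12]
k in base 13: [0, 2]
C(38,2) mod 13 = ∏ C(n_i, k_i) mod 13
Digit binomials (mod 13): C(2,0) = 1; C(12,2) = 66 ≡ 1
Product: 1 × 1 = 1 ≡ 1 (mod 13)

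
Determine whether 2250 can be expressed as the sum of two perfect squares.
15² + 45² (a=15, b=45)

Factorization: 2250 = 2 × 3^2 × 5^3
By Fermat: n is sum of two squares iff every prime p ≡ 3 (mod 4) appears to even power.
All primes ≡ 3 (mod 4) appear to even power.
Search a = 0, 1, 2, … for 2250 - a² a perfect square: first hit at a = 15: 2250 - 225 = 2025 = 45².
2250 = 15² + 45² = 225 + 2025 ✓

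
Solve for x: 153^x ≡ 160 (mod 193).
189

Baby-step giant-step with step n = ⌈√193⌉ = 14.
Baby steps 153^j mod 193 (j:value) for j=0..13: 0:1, 1:153, 2:56, 3:76, 4:48, 5:10, 6:179, 7:174, 8:181, 9:94, 10:100, 11:53, 12:3, 13:73.
Giant-step multiplier: 153^(-14) ≡ 153^(192-14) = 153^178 ≡ 54 (mod 193).
Giant steps γ_i = 160·54^i mod 193: γ_0=160, γ_1=148, γ_2=79, γ_3=20, γ_4=115, γ_5=34, γ_6=99, γ_7=135, γ_8=149, γ_9=133, γ_10=41, γ_11=91, γ_12=89, γ_13=174 (in table at j=7).
x = i·n + j = 13·14 + 7 = 189.
Check: 153^189 ≡ 160 (mod 193).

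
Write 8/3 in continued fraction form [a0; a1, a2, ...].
[2; 1, 2]

Euclidean algorithm steps:
8 = 2 × 3 + 2
3 = 1 × 2 + 1
2 = 2 × 1 + 0
Continued fraction: [2; 1, 2]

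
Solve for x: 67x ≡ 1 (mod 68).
67

gcd(67, 68) = 1, so the inverse exists.
Extended Euclidean algorithm on (68, 67):
68 = 1 × 67 + 1  ⟹  1 = (1)·68 + (-1)·67
So (-1)·67 ≡ 1 (mod 68), i.e. 67^(-1) ≡ -1 ≡ 67 (mod 68).
Check: 67 × 67 = 4489 ≡ 1 (mod 68)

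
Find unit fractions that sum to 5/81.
1/17 + 1/345 + 1/158355

Greedy algorithm:
5/81: ceiling(81/5) = 17, use 1/17
4/1377: ceiling(1377/4) = 345, use 1/345
1/158355: ceiling(158355/1) = 158355, use 1/158355
Result: 5/81 = 1/17 + 1/345 + 1/158355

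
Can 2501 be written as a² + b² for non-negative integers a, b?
1² + 50² (a=1, b=50)

Factorization: 2501 = 41 × 61
By Fermat: n is sum of two squares iff every prime p ≡ 3 (mod 4) appears to even power.
All primes ≡ 3 (mod 4) appear to even power.
Search a = 0, 1, 2, … for 2501 - a² a perfect square: first hit at a = 1: 2501 - 1 = 2500 = 50².
2501 = 1² + 50² = 1 + 2500 ✓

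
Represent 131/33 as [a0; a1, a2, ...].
[3; 1, 32]

Euclidean algorithm steps:
131 = 3 × 33 + 32
33 = 1 × 32 + 1
32 = 32 × 1 + 0
Continued fraction: [3; 1, 32]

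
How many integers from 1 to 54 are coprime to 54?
18

54 = 2 × 3^3
φ(n) = n × ∏(1 - 1/p) for each prime p dividing n
φ(54) = 54 × (1 - 1/2) × (1 - 1/3) = 18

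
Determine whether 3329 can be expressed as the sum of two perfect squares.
25² + 52² (a=25, b=52)

Factorization: 3329 = 3329
By Fermat: n is sum of two squares iff every prime p ≡ 3 (mod 4) appears to even power.
All primes ≡ 3 (mod 4) appear to even power.
Search a = 0, 1, 2, … for 3329 - a² a perfect square: first hit at a = 25: 3329 - 625 = 2704 = 52².
3329 = 25² + 52² = 625 + 2704 ✓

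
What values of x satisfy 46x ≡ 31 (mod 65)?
x ≡ 36 (mod 65)

gcd(46, 65) = 1, which divides 31, so solutions exist.
Find 46^(-1) mod 65 by the extended Euclidean algorithm:
65 = 1 × 46 + 19  ⟹  19 = (1)·65 + (-1)·46
46 = 2 × 19 + 8  ⟹  8 = (-2)·65 + (3)·46
19 = 2 × 8 + 3  ⟹  3 = (5)·65 + (-7)·46
8 = 2 × 3 + 2  ⟹  2 = (-12)·65 + (17)·46
3 = 1 × 2 + 1  ⟹  1 = (17)·65 + (-24)·46
So (-24)·46 ≡ 1 (mod 65), i.e. 46^(-1) ≡ -24 ≡ 41 (mod 65).
x ≡ 41 × 31 = 1271 ≡ 36 (mod 65).
Check: 46 × 36 = 1656 ≡ 31 (mod 65).
Unique solution: x ≡ 36 (mod 65)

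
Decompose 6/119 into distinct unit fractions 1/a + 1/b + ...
1/20 + 1/2380

Greedy algorithm:
6/119: ceiling(119/6) = 20, use 1/20
1/2380: ceiling(2380/1) = 2380, use 1/2380
Result: 6/119 = 1/20 + 1/2380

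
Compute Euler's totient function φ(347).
346

347 = 347
φ(n) = n × ∏(1 - 1/p) for each prime p dividing n
φ(347) = 347 × (1 - 1/347) = 346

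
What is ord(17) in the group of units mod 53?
26

53 is prime, so ord(17) divides φ(53) = 52.
Divisors of 52: 1, 2, 4, 13, 26, 52.
Repeated squaring: 17^1 ≡ 17, 17^2 ≡ 24, 17^4 ≡ 46, 17^8 ≡ 49, 17^16 ≡ 16, 17^32 ≡ 44 (mod 53).
Test 17^d mod 53 for each divisor d in increasing order:
17^1 ≡ 17
17^2 ≡ 24
17^4 ≡ 46
17^13 = 17^8·17^4·17^1 ≡ 52
17^26 = 17^16·17^8·17^2 ≡ 1  ← first divisor giving 1
The order is 26.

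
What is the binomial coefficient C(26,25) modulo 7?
5

Using Lucas' theorem:
Write n=26 and k=25 in base 7:
n in base 7: [3, 5]
k in base 7: [3, 4]
C(26,25) mod 7 = ∏ C(n_i, k_i) mod 7
Digit binomials (mod 7): C(3,3) = 1; C(5,4) = 5
Product: 1 × 5 = 5 ≡ 5 (mod 7)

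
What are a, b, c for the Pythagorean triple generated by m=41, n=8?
(1617, 656, 1745)

Euclid's formula: a = m² - n², b = 2mn, c = m² + n²
m = 41, n = 8
a = 41² - 8² = 1681 - 64 = 1617
b = 2 × 41 × 8 = 656
c = 41² + 8² = 1681 + 64 = 1745
Verification: 1617² + 656² = 2614689 + 430336 = 3045025 = 1745² ✓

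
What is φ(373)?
372

373 = 373
φ(n) = n × ∏(1 - 1/p) for each prime p dividing n
φ(373) = 373 × (1 - 1/373) = 372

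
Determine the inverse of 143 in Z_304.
287

gcd(143, 304) = 1, so the inverse exists.
Extended Euclidean algorithm on (304, 143):
304 = 2 × 143 + 18  ⟹  18 = (1)·304 + (-2)·143
143 = 7 × 18 + 17  ⟹  17 = (-7)·304 + (15)·143
18 = 1 × 17 + 1  ⟹  1 = (8)·304 + (-17)·143
So (-17)·143 ≡ 1 (mod 304), i.e. 143^(-1) ≡ -17 ≡ 287 (mod 304).
Check: 143 × 287 = 41041 ≡ 1 (mod 304)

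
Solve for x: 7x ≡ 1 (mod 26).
15

gcd(7, 26) = 1, so the inverse exists.
Extended Euclidean algorithm on (26, 7):
26 = 3 × 7 + 5  ⟹  5 = (1)·26 + (-3)·7
7 = 1 × 5 + 2  ⟹  2 = (-1)·26 + (4)·7
5 = 2 × 2 + 1  ⟹  1 = (3)·26 + (-11)·7
So (-11)·7 ≡ 1 (mod 26), i.e. 7^(-1) ≡ -11 ≡ 15 (mod 26).
Check: 7 × 15 = 105 ≡ 1 (mod 26)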